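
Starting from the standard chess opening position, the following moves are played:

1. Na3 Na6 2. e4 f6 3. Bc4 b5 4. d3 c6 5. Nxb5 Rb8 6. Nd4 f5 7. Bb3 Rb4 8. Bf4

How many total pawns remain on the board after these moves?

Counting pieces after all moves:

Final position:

  a b c d e f g h
  ─────────────────
8│· · ♝ ♛ ♚ ♝ ♞ ♜│8
7│♟ · · ♟ ♟ · ♟ ♟│7
6│♞ · ♟ · · · · ·│6
5│· · · · · ♟ · ·│5
4│· ♜ · ♘ ♙ ♗ · ·│4
3│· ♗ · ♙ · · · ·│3
2│♙ ♙ ♙ · · ♙ ♙ ♙│2
1│♖ · · ♕ ♔ · ♘ ♖│1
  ─────────────────
  a b c d e f g h


15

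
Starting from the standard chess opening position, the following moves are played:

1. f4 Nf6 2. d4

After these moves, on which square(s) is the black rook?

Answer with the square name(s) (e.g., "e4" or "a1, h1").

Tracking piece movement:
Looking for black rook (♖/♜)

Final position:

  a b c d e f g h
  ─────────────────
8│♜ ♞ ♝ ♛ ♚ ♝ · ♜│8
7│♟ ♟ ♟ ♟ ♟ ♟ ♟ ♟│7
6│· · · · · ♞ · ·│6
5│· · · · · · · ·│5
4│· · · ♙ · ♙ · ·│4
3│· · · · · · · ·│3
2│♙ ♙ ♙ · ♙ · ♙ ♙│2
1│♖ ♘ ♗ ♕ ♔ ♗ ♘ ♖│1
  ─────────────────
  a b c d e f g h


a8, h8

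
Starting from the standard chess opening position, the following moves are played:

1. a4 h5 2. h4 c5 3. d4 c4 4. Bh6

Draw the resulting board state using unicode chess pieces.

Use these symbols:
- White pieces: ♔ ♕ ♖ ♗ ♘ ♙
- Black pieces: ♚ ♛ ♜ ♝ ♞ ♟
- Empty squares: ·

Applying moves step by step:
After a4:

♜ ♞ ♝ ♛ ♚ ♝ ♞ ♜
♟ ♟ ♟ ♟ ♟ ♟ ♟ ♟
· · · · · · · ·
· · · · · · · ·
♙ · · · · · · ·
· · · · · · · ·
· ♙ ♙ ♙ ♙ ♙ ♙ ♙
♖ ♘ ♗ ♕ ♔ ♗ ♘ ♖


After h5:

♜ ♞ ♝ ♛ ♚ ♝ ♞ ♜
♟ ♟ ♟ ♟ ♟ ♟ ♟ ·
· · · · · · · ·
· · · · · · · ♟
♙ · · · · · · ·
· · · · · · · ·
· ♙ ♙ ♙ ♙ ♙ ♙ ♙
♖ ♘ ♗ ♕ ♔ ♗ ♘ ♖


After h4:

♜ ♞ ♝ ♛ ♚ ♝ ♞ ♜
♟ ♟ ♟ ♟ ♟ ♟ ♟ ·
· · · · · · · ·
· · · · · · · ♟
♙ · · · · · · ♙
· · · · · · · ·
· ♙ ♙ ♙ ♙ ♙ ♙ ·
♖ ♘ ♗ ♕ ♔ ♗ ♘ ♖


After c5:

♜ ♞ ♝ ♛ ♚ ♝ ♞ ♜
♟ ♟ · ♟ ♟ ♟ ♟ ·
· · · · · · · ·
· · ♟ · · · · ♟
♙ · · · · · · ♙
· · · · · · · ·
· ♙ ♙ ♙ ♙ ♙ ♙ ·
♖ ♘ ♗ ♕ ♔ ♗ ♘ ♖


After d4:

♜ ♞ ♝ ♛ ♚ ♝ ♞ ♜
♟ ♟ · ♟ ♟ ♟ ♟ ·
· · · · · · · ·
· · ♟ · · · · ♟
♙ · · ♙ · · · ♙
· · · · · · · ·
· ♙ ♙ · ♙ ♙ ♙ ·
♖ ♘ ♗ ♕ ♔ ♗ ♘ ♖


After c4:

♜ ♞ ♝ ♛ ♚ ♝ ♞ ♜
♟ ♟ · ♟ ♟ ♟ ♟ ·
· · · · · · · ·
· · · · · · · ♟
♙ · ♟ ♙ · · · ♙
· · · · · · · ·
· ♙ ♙ · ♙ ♙ ♙ ·
♖ ♘ ♗ ♕ ♔ ♗ ♘ ♖


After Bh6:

♜ ♞ ♝ ♛ ♚ ♝ ♞ ♜
♟ ♟ · ♟ ♟ ♟ ♟ ·
· · · · · · · ♗
· · · · · · · ♟
♙ · ♟ ♙ · · · ♙
· · · · · · · ·
· ♙ ♙ · ♙ ♙ ♙ ·
♖ ♘ · ♕ ♔ ♗ ♘ ♖



  a b c d e f g h
  ─────────────────
8│♜ ♞ ♝ ♛ ♚ ♝ ♞ ♜│8
7│♟ ♟ · ♟ ♟ ♟ ♟ ·│7
6│· · · · · · · ♗│6
5│· · · · · · · ♟│5
4│♙ · ♟ ♙ · · · ♙│4
3│· · · · · · · ·│3
2│· ♙ ♙ · ♙ ♙ ♙ ·│2
1│♖ ♘ · ♕ ♔ ♗ ♘ ♖│1
  ─────────────────
  a b c d e f g h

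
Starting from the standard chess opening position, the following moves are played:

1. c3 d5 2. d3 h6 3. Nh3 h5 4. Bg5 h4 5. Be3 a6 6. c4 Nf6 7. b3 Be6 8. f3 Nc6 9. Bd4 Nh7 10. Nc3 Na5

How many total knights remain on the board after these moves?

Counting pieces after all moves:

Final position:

  a b c d e f g h
  ─────────────────
8│♜ · · ♛ ♚ ♝ · ♜│8
7│· ♟ ♟ · ♟ ♟ ♟ ♞│7
6│♟ · · · ♝ · · ·│6
5│♞ · · ♟ · · · ·│5
4│· · ♙ ♗ · · · ♟│4
3│· ♙ ♘ ♙ · ♙ · ♘│3
2│♙ · · · ♙ · ♙ ♙│2
1│♖ · · ♕ ♔ ♗ · ♖│1
  ─────────────────
  a b c d e f g h


4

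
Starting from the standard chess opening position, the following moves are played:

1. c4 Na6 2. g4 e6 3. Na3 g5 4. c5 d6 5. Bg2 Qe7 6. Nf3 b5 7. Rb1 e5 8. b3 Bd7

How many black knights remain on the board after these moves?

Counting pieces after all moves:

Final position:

  a b c d e f g h
  ─────────────────
8│♜ · · · ♚ ♝ ♞ ♜│8
7│♟ · ♟ ♝ ♛ ♟ · ♟│7
6│♞ · · ♟ · · · ·│6
5│· ♟ ♙ · ♟ · ♟ ·│5
4│· · · · · · ♙ ·│4
3│♘ ♙ · · · ♘ · ·│3
2│♙ · · ♙ ♙ ♙ ♗ ♙│2
1│· ♖ ♗ ♕ ♔ · · ♖│1
  ─────────────────
  a b c d e f g h


2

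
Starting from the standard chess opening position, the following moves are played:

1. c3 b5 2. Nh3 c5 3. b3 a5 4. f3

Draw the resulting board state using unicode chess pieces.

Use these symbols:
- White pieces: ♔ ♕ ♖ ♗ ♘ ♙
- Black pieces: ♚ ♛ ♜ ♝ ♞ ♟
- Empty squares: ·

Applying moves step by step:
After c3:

♜ ♞ ♝ ♛ ♚ ♝ ♞ ♜
♟ ♟ ♟ ♟ ♟ ♟ ♟ ♟
· · · · · · · ·
· · · · · · · ·
· · · · · · · ·
· · ♙ · · · · ·
♙ ♙ · ♙ ♙ ♙ ♙ ♙
♖ ♘ ♗ ♕ ♔ ♗ ♘ ♖


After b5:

♜ ♞ ♝ ♛ ♚ ♝ ♞ ♜
♟ · ♟ ♟ ♟ ♟ ♟ ♟
· · · · · · · ·
· ♟ · · · · · ·
· · · · · · · ·
· · ♙ · · · · ·
♙ ♙ · ♙ ♙ ♙ ♙ ♙
♖ ♘ ♗ ♕ ♔ ♗ ♘ ♖


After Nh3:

♜ ♞ ♝ ♛ ♚ ♝ ♞ ♜
♟ · ♟ ♟ ♟ ♟ ♟ ♟
· · · · · · · ·
· ♟ · · · · · ·
· · · · · · · ·
· · ♙ · · · · ♘
♙ ♙ · ♙ ♙ ♙ ♙ ♙
♖ ♘ ♗ ♕ ♔ ♗ · ♖


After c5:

♜ ♞ ♝ ♛ ♚ ♝ ♞ ♜
♟ · · ♟ ♟ ♟ ♟ ♟
· · · · · · · ·
· ♟ ♟ · · · · ·
· · · · · · · ·
· · ♙ · · · · ♘
♙ ♙ · ♙ ♙ ♙ ♙ ♙
♖ ♘ ♗ ♕ ♔ ♗ · ♖


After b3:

♜ ♞ ♝ ♛ ♚ ♝ ♞ ♜
♟ · · ♟ ♟ ♟ ♟ ♟
· · · · · · · ·
· ♟ ♟ · · · · ·
· · · · · · · ·
· ♙ ♙ · · · · ♘
♙ · · ♙ ♙ ♙ ♙ ♙
♖ ♘ ♗ ♕ ♔ ♗ · ♖


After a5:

♜ ♞ ♝ ♛ ♚ ♝ ♞ ♜
· · · ♟ ♟ ♟ ♟ ♟
· · · · · · · ·
♟ ♟ ♟ · · · · ·
· · · · · · · ·
· ♙ ♙ · · · · ♘
♙ · · ♙ ♙ ♙ ♙ ♙
♖ ♘ ♗ ♕ ♔ ♗ · ♖


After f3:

♜ ♞ ♝ ♛ ♚ ♝ ♞ ♜
· · · ♟ ♟ ♟ ♟ ♟
· · · · · · · ·
♟ ♟ ♟ · · · · ·
· · · · · · · ·
· ♙ ♙ · · ♙ · ♘
♙ · · ♙ ♙ · ♙ ♙
♖ ♘ ♗ ♕ ♔ ♗ · ♖



  a b c d e f g h
  ─────────────────
8│♜ ♞ ♝ ♛ ♚ ♝ ♞ ♜│8
7│· · · ♟ ♟ ♟ ♟ ♟│7
6│· · · · · · · ·│6
5│♟ ♟ ♟ · · · · ·│5
4│· · · · · · · ·│4
3│· ♙ ♙ · · ♙ · ♘│3
2│♙ · · ♙ ♙ · ♙ ♙│2
1│♖ ♘ ♗ ♕ ♔ ♗ · ♖│1
  ─────────────────
  a b c d e f g h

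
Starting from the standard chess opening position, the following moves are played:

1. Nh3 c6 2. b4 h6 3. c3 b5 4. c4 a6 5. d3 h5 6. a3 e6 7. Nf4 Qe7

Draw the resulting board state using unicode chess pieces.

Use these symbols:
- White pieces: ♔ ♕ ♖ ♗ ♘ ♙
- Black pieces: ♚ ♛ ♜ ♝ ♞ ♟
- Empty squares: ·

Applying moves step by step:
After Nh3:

♜ ♞ ♝ ♛ ♚ ♝ ♞ ♜
♟ ♟ ♟ ♟ ♟ ♟ ♟ ♟
· · · · · · · ·
· · · · · · · ·
· · · · · · · ·
· · · · · · · ♘
♙ ♙ ♙ ♙ ♙ ♙ ♙ ♙
♖ ♘ ♗ ♕ ♔ ♗ · ♖


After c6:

♜ ♞ ♝ ♛ ♚ ♝ ♞ ♜
♟ ♟ · ♟ ♟ ♟ ♟ ♟
· · ♟ · · · · ·
· · · · · · · ·
· · · · · · · ·
· · · · · · · ♘
♙ ♙ ♙ ♙ ♙ ♙ ♙ ♙
♖ ♘ ♗ ♕ ♔ ♗ · ♖


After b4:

♜ ♞ ♝ ♛ ♚ ♝ ♞ ♜
♟ ♟ · ♟ ♟ ♟ ♟ ♟
· · ♟ · · · · ·
· · · · · · · ·
· ♙ · · · · · ·
· · · · · · · ♘
♙ · ♙ ♙ ♙ ♙ ♙ ♙
♖ ♘ ♗ ♕ ♔ ♗ · ♖


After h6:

♜ ♞ ♝ ♛ ♚ ♝ ♞ ♜
♟ ♟ · ♟ ♟ ♟ ♟ ·
· · ♟ · · · · ♟
· · · · · · · ·
· ♙ · · · · · ·
· · · · · · · ♘
♙ · ♙ ♙ ♙ ♙ ♙ ♙
♖ ♘ ♗ ♕ ♔ ♗ · ♖


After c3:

♜ ♞ ♝ ♛ ♚ ♝ ♞ ♜
♟ ♟ · ♟ ♟ ♟ ♟ ·
· · ♟ · · · · ♟
· · · · · · · ·
· ♙ · · · · · ·
· · ♙ · · · · ♘
♙ · · ♙ ♙ ♙ ♙ ♙
♖ ♘ ♗ ♕ ♔ ♗ · ♖


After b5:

♜ ♞ ♝ ♛ ♚ ♝ ♞ ♜
♟ · · ♟ ♟ ♟ ♟ ·
· · ♟ · · · · ♟
· ♟ · · · · · ·
· ♙ · · · · · ·
· · ♙ · · · · ♘
♙ · · ♙ ♙ ♙ ♙ ♙
♖ ♘ ♗ ♕ ♔ ♗ · ♖


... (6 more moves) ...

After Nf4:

♜ ♞ ♝ ♛ ♚ ♝ ♞ ♜
· · · ♟ · ♟ ♟ ·
♟ · ♟ · ♟ · · ·
· ♟ · · · · · ♟
· ♙ ♙ · · ♘ · ·
♙ · · ♙ · · · ·
· · · · ♙ ♙ ♙ ♙
♖ ♘ ♗ ♕ ♔ ♗ · ♖


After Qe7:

♜ ♞ ♝ · ♚ ♝ ♞ ♜
· · · ♟ ♛ ♟ ♟ ·
♟ · ♟ · ♟ · · ·
· ♟ · · · · · ♟
· ♙ ♙ · · ♘ · ·
♙ · · ♙ · · · ·
· · · · ♙ ♙ ♙ ♙
♖ ♘ ♗ ♕ ♔ ♗ · ♖



  a b c d e f g h
  ─────────────────
8│♜ ♞ ♝ · ♚ ♝ ♞ ♜│8
7│· · · ♟ ♛ ♟ ♟ ·│7
6│♟ · ♟ · ♟ · · ·│6
5│· ♟ · · · · · ♟│5
4│· ♙ ♙ · · ♘ · ·│4
3│♙ · · ♙ · · · ·│3
2│· · · · ♙ ♙ ♙ ♙│2
1│♖ ♘ ♗ ♕ ♔ ♗ · ♖│1
  ─────────────────
  a b c d e f g h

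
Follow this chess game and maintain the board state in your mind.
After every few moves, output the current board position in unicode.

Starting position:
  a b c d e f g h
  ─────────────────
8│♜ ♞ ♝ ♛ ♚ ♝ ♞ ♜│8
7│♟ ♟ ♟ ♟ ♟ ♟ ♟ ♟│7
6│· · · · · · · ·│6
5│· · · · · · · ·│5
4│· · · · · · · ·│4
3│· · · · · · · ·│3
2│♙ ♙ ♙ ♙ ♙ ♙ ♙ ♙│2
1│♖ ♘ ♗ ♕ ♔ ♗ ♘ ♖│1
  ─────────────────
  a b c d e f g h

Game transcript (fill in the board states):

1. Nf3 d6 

  a b c d e f g h
  ─────────────────
8│♜ ♞ ♝ ♛ ♚ ♝ ♞ ♜│8
7│♟ ♟ ♟ · ♟ ♟ ♟ ♟│7
6│· · · ♟ · · · ·│6
5│· · · · · · · ·│5
4│· · · · · · · ·│4
3│· · · · · ♘ · ·│3
2│♙ ♙ ♙ ♙ ♙ ♙ ♙ ♙│2
1│♖ ♘ ♗ ♕ ♔ ♗ · ♖│1
  ─────────────────
  a b c d e f g h

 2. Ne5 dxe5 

  a b c d e f g h
  ─────────────────
8│♜ ♞ ♝ ♛ ♚ ♝ ♞ ♜│8
7│♟ ♟ ♟ · ♟ ♟ ♟ ♟│7
6│· · · · · · · ·│6
5│· · · · ♟ · · ·│5
4│· · · · · · · ·│4
3│· · · · · · · ·│3
2│♙ ♙ ♙ ♙ ♙ ♙ ♙ ♙│2
1│♖ ♘ ♗ ♕ ♔ ♗ · ♖│1
  ─────────────────
  a b c d e f g h

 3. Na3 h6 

  a b c d e f g h
  ─────────────────
8│♜ ♞ ♝ ♛ ♚ ♝ ♞ ♜│8
7│♟ ♟ ♟ · ♟ ♟ ♟ ·│7
6│· · · · · · · ♟│6
5│· · · · ♟ · · ·│5
4│· · · · · · · ·│4
3│♘ · · · · · · ·│3
2│♙ ♙ ♙ ♙ ♙ ♙ ♙ ♙│2
1│♖ · ♗ ♕ ♔ ♗ · ♖│1
  ─────────────────
  a b c d e f g h

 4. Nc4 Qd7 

  a b c d e f g h
  ─────────────────
8│♜ ♞ ♝ · ♚ ♝ ♞ ♜│8
7│♟ ♟ ♟ ♛ ♟ ♟ ♟ ·│7
6│· · · · · · · ♟│6
5│· · · · ♟ · · ·│5
4│· · ♘ · · · · ·│4
3│· · · · · · · ·│3
2│♙ ♙ ♙ ♙ ♙ ♙ ♙ ♙│2
1│♖ · ♗ ♕ ♔ ♗ · ♖│1
  ─────────────────
  a b c d e f g h

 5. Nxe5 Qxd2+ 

  a b c d e f g h
  ─────────────────
8│♜ ♞ ♝ · ♚ ♝ ♞ ♜│8
7│♟ ♟ ♟ · ♟ ♟ ♟ ·│7
6│· · · · · · · ♟│6
5│· · · · ♘ · · ·│5
4│· · · · · · · ·│4
3│· · · · · · · ·│3
2│♙ ♙ ♙ ♛ ♙ ♙ ♙ ♙│2
1│♖ · ♗ ♕ ♔ ♗ · ♖│1
  ─────────────────
  a b c d e f g h



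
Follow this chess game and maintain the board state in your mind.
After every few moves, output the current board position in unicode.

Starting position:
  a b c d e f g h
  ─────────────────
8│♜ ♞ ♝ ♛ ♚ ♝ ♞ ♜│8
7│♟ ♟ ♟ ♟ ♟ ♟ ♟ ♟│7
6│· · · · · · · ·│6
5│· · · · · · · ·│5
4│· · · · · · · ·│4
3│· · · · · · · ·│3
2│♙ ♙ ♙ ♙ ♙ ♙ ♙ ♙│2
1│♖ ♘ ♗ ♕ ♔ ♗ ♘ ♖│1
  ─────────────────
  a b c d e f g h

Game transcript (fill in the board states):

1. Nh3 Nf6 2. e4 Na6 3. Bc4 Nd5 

  a b c d e f g h
  ─────────────────
8│♜ · ♝ ♛ ♚ ♝ · ♜│8
7│♟ ♟ ♟ ♟ ♟ ♟ ♟ ♟│7
6│♞ · · · · · · ·│6
5│· · · ♞ · · · ·│5
4│· · ♗ · ♙ · · ·│4
3│· · · · · · · ♘│3
2│♙ ♙ ♙ ♙ · ♙ ♙ ♙│2
1│♖ ♘ ♗ ♕ ♔ · · ♖│1
  ─────────────────
  a b c d e f g h

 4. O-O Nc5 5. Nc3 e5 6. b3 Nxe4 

  a b c d e f g h
  ─────────────────
8│♜ · ♝ ♛ ♚ ♝ · ♜│8
7│♟ ♟ ♟ ♟ · ♟ ♟ ♟│7
6│· · · · · · · ·│6
5│· · · ♞ ♟ · · ·│5
4│· · ♗ · ♞ · · ·│4
3│· ♙ ♘ · · · · ♘│3
2│♙ · ♙ ♙ · ♙ ♙ ♙│2
1│♖ · ♗ ♕ · ♖ ♔ ·│1
  ─────────────────
  a b c d e f g h

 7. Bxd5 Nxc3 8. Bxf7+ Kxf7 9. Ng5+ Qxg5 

  a b c d e f g h
  ─────────────────
8│♜ · ♝ · · ♝ · ♜│8
7│♟ ♟ ♟ ♟ · ♚ ♟ ♟│7
6│· · · · · · · ·│6
5│· · · · ♟ · ♛ ·│5
4│· · · · · · · ·│4
3│· ♙ ♞ · · · · ·│3
2│♙ · ♙ ♙ · ♙ ♙ ♙│2
1│♖ · ♗ ♕ · ♖ ♔ ·│1
  ─────────────────
  a b c d e f g h

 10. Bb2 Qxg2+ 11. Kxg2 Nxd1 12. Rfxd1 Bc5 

  a b c d e f g h
  ─────────────────
8│♜ · ♝ · · · · ♜│8
7│♟ ♟ ♟ ♟ · ♚ ♟ ♟│7
6│· · · · · · · ·│6
5│· · ♝ · ♟ · · ·│5
4│· · · · · · · ·│4
3│· ♙ · · · · · ·│3
2│♙ ♗ ♙ ♙ · ♙ ♔ ♙│2
1│♖ · · ♖ · · · ·│1
  ─────────────────
  a b c d e f g h

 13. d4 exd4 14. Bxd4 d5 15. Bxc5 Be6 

  a b c d e f g h
  ─────────────────
8│♜ · · · · · · ♜│8
7│♟ ♟ ♟ · · ♚ ♟ ♟│7
6│· · · · ♝ · · ·│6
5│· · ♗ ♟ · · · ·│5
4│· · · · · · · ·│4
3│· ♙ · · · · · ·│3
2│♙ · ♙ · · ♙ ♔ ♙│2
1│♖ · · ♖ · · · ·│1
  ─────────────────
  a b c d e f g h



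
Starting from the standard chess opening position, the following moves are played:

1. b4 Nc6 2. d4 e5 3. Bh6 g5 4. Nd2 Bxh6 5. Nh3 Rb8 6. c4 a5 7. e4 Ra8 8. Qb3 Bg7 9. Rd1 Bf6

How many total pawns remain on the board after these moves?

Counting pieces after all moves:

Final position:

  a b c d e f g h
  ─────────────────
8│♜ · ♝ ♛ ♚ · ♞ ♜│8
7│· ♟ ♟ ♟ · ♟ · ♟│7
6│· · ♞ · · ♝ · ·│6
5│♟ · · · ♟ · ♟ ·│5
4│· ♙ ♙ ♙ ♙ · · ·│4
3│· ♕ · · · · · ♘│3
2│♙ · · ♘ · ♙ ♙ ♙│2
1│· · · ♖ ♔ ♗ · ♖│1
  ─────────────────
  a b c d e f g h


16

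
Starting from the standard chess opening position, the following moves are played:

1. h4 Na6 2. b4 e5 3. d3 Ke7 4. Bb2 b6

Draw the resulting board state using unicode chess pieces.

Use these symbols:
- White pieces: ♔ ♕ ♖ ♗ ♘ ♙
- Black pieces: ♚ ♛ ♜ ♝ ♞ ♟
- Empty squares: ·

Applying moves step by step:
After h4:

♜ ♞ ♝ ♛ ♚ ♝ ♞ ♜
♟ ♟ ♟ ♟ ♟ ♟ ♟ ♟
· · · · · · · ·
· · · · · · · ·
· · · · · · · ♙
· · · · · · · ·
♙ ♙ ♙ ♙ ♙ ♙ ♙ ·
♖ ♘ ♗ ♕ ♔ ♗ ♘ ♖


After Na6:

♜ · ♝ ♛ ♚ ♝ ♞ ♜
♟ ♟ ♟ ♟ ♟ ♟ ♟ ♟
♞ · · · · · · ·
· · · · · · · ·
· · · · · · · ♙
· · · · · · · ·
♙ ♙ ♙ ♙ ♙ ♙ ♙ ·
♖ ♘ ♗ ♕ ♔ ♗ ♘ ♖


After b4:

♜ · ♝ ♛ ♚ ♝ ♞ ♜
♟ ♟ ♟ ♟ ♟ ♟ ♟ ♟
♞ · · · · · · ·
· · · · · · · ·
· ♙ · · · · · ♙
· · · · · · · ·
♙ · ♙ ♙ ♙ ♙ ♙ ·
♖ ♘ ♗ ♕ ♔ ♗ ♘ ♖


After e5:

♜ · ♝ ♛ ♚ ♝ ♞ ♜
♟ ♟ ♟ ♟ · ♟ ♟ ♟
♞ · · · · · · ·
· · · · ♟ · · ·
· ♙ · · · · · ♙
· · · · · · · ·
♙ · ♙ ♙ ♙ ♙ ♙ ·
♖ ♘ ♗ ♕ ♔ ♗ ♘ ♖


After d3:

♜ · ♝ ♛ ♚ ♝ ♞ ♜
♟ ♟ ♟ ♟ · ♟ ♟ ♟
♞ · · · · · · ·
· · · · ♟ · · ·
· ♙ · · · · · ♙
· · · ♙ · · · ·
♙ · ♙ · ♙ ♙ ♙ ·
♖ ♘ ♗ ♕ ♔ ♗ ♘ ♖


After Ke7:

♜ · ♝ ♛ · ♝ ♞ ♜
♟ ♟ ♟ ♟ ♚ ♟ ♟ ♟
♞ · · · · · · ·
· · · · ♟ · · ·
· ♙ · · · · · ♙
· · · ♙ · · · ·
♙ · ♙ · ♙ ♙ ♙ ·
♖ ♘ ♗ ♕ ♔ ♗ ♘ ♖


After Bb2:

♜ · ♝ ♛ · ♝ ♞ ♜
♟ ♟ ♟ ♟ ♚ ♟ ♟ ♟
♞ · · · · · · ·
· · · · ♟ · · ·
· ♙ · · · · · ♙
· · · ♙ · · · ·
♙ ♗ ♙ · ♙ ♙ ♙ ·
♖ ♘ · ♕ ♔ ♗ ♘ ♖


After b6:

♜ · ♝ ♛ · ♝ ♞ ♜
♟ · ♟ ♟ ♚ ♟ ♟ ♟
♞ ♟ · · · · · ·
· · · · ♟ · · ·
· ♙ · · · · · ♙
· · · ♙ · · · ·
♙ ♗ ♙ · ♙ ♙ ♙ ·
♖ ♘ · ♕ ♔ ♗ ♘ ♖



  a b c d e f g h
  ─────────────────
8│♜ · ♝ ♛ · ♝ ♞ ♜│8
7│♟ · ♟ ♟ ♚ ♟ ♟ ♟│7
6│♞ ♟ · · · · · ·│6
5│· · · · ♟ · · ·│5
4│· ♙ · · · · · ♙│4
3│· · · ♙ · · · ·│3
2│♙ ♗ ♙ · ♙ ♙ ♙ ·│2
1│♖ ♘ · ♕ ♔ ♗ ♘ ♖│1
  ─────────────────
  a b c d e f g h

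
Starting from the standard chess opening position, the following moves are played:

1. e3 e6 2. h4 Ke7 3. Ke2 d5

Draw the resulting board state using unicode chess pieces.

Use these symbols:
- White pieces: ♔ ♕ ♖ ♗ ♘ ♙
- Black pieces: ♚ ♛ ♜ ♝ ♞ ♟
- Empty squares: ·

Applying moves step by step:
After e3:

♜ ♞ ♝ ♛ ♚ ♝ ♞ ♜
♟ ♟ ♟ ♟ ♟ ♟ ♟ ♟
· · · · · · · ·
· · · · · · · ·
· · · · · · · ·
· · · · ♙ · · ·
♙ ♙ ♙ ♙ · ♙ ♙ ♙
♖ ♘ ♗ ♕ ♔ ♗ ♘ ♖


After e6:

♜ ♞ ♝ ♛ ♚ ♝ ♞ ♜
♟ ♟ ♟ ♟ · ♟ ♟ ♟
· · · · ♟ · · ·
· · · · · · · ·
· · · · · · · ·
· · · · ♙ · · ·
♙ ♙ ♙ ♙ · ♙ ♙ ♙
♖ ♘ ♗ ♕ ♔ ♗ ♘ ♖


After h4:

♜ ♞ ♝ ♛ ♚ ♝ ♞ ♜
♟ ♟ ♟ ♟ · ♟ ♟ ♟
· · · · ♟ · · ·
· · · · · · · ·
· · · · · · · ♙
· · · · ♙ · · ·
♙ ♙ ♙ ♙ · ♙ ♙ ·
♖ ♘ ♗ ♕ ♔ ♗ ♘ ♖


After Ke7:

♜ ♞ ♝ ♛ · ♝ ♞ ♜
♟ ♟ ♟ ♟ ♚ ♟ ♟ ♟
· · · · ♟ · · ·
· · · · · · · ·
· · · · · · · ♙
· · · · ♙ · · ·
♙ ♙ ♙ ♙ · ♙ ♙ ·
♖ ♘ ♗ ♕ ♔ ♗ ♘ ♖


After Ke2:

♜ ♞ ♝ ♛ · ♝ ♞ ♜
♟ ♟ ♟ ♟ ♚ ♟ ♟ ♟
· · · · ♟ · · ·
· · · · · · · ·
· · · · · · · ♙
· · · · ♙ · · ·
♙ ♙ ♙ ♙ ♔ ♙ ♙ ·
♖ ♘ ♗ ♕ · ♗ ♘ ♖


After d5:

♜ ♞ ♝ ♛ · ♝ ♞ ♜
♟ ♟ ♟ · ♚ ♟ ♟ ♟
· · · · ♟ · · ·
· · · ♟ · · · ·
· · · · · · · ♙
· · · · ♙ · · ·
♙ ♙ ♙ ♙ ♔ ♙ ♙ ·
♖ ♘ ♗ ♕ · ♗ ♘ ♖



  a b c d e f g h
  ─────────────────
8│♜ ♞ ♝ ♛ · ♝ ♞ ♜│8
7│♟ ♟ ♟ · ♚ ♟ ♟ ♟│7
6│· · · · ♟ · · ·│6
5│· · · ♟ · · · ·│5
4│· · · · · · · ♙│4
3│· · · · ♙ · · ·│3
2│♙ ♙ ♙ ♙ ♔ ♙ ♙ ·│2
1│♖ ♘ ♗ ♕ · ♗ ♘ ♖│1
  ─────────────────
  a b c d e f g h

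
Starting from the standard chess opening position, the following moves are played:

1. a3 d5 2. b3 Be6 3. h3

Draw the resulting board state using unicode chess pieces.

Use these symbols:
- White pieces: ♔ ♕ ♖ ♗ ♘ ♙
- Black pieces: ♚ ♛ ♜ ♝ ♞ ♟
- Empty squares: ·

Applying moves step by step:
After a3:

♜ ♞ ♝ ♛ ♚ ♝ ♞ ♜
♟ ♟ ♟ ♟ ♟ ♟ ♟ ♟
· · · · · · · ·
· · · · · · · ·
· · · · · · · ·
♙ · · · · · · ·
· ♙ ♙ ♙ ♙ ♙ ♙ ♙
♖ ♘ ♗ ♕ ♔ ♗ ♘ ♖


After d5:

♜ ♞ ♝ ♛ ♚ ♝ ♞ ♜
♟ ♟ ♟ · ♟ ♟ ♟ ♟
· · · · · · · ·
· · · ♟ · · · ·
· · · · · · · ·
♙ · · · · · · ·
· ♙ ♙ ♙ ♙ ♙ ♙ ♙
♖ ♘ ♗ ♕ ♔ ♗ ♘ ♖


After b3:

♜ ♞ ♝ ♛ ♚ ♝ ♞ ♜
♟ ♟ ♟ · ♟ ♟ ♟ ♟
· · · · · · · ·
· · · ♟ · · · ·
· · · · · · · ·
♙ ♙ · · · · · ·
· · ♙ ♙ ♙ ♙ ♙ ♙
♖ ♘ ♗ ♕ ♔ ♗ ♘ ♖


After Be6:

♜ ♞ · ♛ ♚ ♝ ♞ ♜
♟ ♟ ♟ · ♟ ♟ ♟ ♟
· · · · ♝ · · ·
· · · ♟ · · · ·
· · · · · · · ·
♙ ♙ · · · · · ·
· · ♙ ♙ ♙ ♙ ♙ ♙
♖ ♘ ♗ ♕ ♔ ♗ ♘ ♖


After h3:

♜ ♞ · ♛ ♚ ♝ ♞ ♜
♟ ♟ ♟ · ♟ ♟ ♟ ♟
· · · · ♝ · · ·
· · · ♟ · · · ·
· · · · · · · ·
♙ ♙ · · · · · ♙
· · ♙ ♙ ♙ ♙ ♙ ·
♖ ♘ ♗ ♕ ♔ ♗ ♘ ♖



  a b c d e f g h
  ─────────────────
8│♜ ♞ · ♛ ♚ ♝ ♞ ♜│8
7│♟ ♟ ♟ · ♟ ♟ ♟ ♟│7
6│· · · · ♝ · · ·│6
5│· · · ♟ · · · ·│5
4│· · · · · · · ·│4
3│♙ ♙ · · · · · ♙│3
2│· · ♙ ♙ ♙ ♙ ♙ ·│2
1│♖ ♘ ♗ ♕ ♔ ♗ ♘ ♖│1
  ─────────────────
  a b c d e f g h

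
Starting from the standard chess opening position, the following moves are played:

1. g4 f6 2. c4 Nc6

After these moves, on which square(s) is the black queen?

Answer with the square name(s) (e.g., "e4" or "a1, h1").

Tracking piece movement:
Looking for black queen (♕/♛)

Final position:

  a b c d e f g h
  ─────────────────
8│♜ · ♝ ♛ ♚ ♝ ♞ ♜│8
7│♟ ♟ ♟ ♟ ♟ · ♟ ♟│7
6│· · ♞ · · ♟ · ·│6
5│· · · · · · · ·│5
4│· · ♙ · · · ♙ ·│4
3│· · · · · · · ·│3
2│♙ ♙ · ♙ ♙ ♙ · ♙│2
1│♖ ♘ ♗ ♕ ♔ ♗ ♘ ♖│1
  ─────────────────
  a b c d e f g h


d8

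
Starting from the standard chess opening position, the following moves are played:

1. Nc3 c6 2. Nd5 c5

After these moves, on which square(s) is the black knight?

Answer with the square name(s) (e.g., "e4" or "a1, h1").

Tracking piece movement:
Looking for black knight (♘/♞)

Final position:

  a b c d e f g h
  ─────────────────
8│♜ ♞ ♝ ♛ ♚ ♝ ♞ ♜│8
7│♟ ♟ · ♟ ♟ ♟ ♟ ♟│7
6│· · · · · · · ·│6
5│· · ♟ ♘ · · · ·│5
4│· · · · · · · ·│4
3│· · · · · · · ·│3
2│♙ ♙ ♙ ♙ ♙ ♙ ♙ ♙│2
1│♖ · ♗ ♕ ♔ ♗ ♘ ♖│1
  ─────────────────
  a b c d e f g h


b8, g8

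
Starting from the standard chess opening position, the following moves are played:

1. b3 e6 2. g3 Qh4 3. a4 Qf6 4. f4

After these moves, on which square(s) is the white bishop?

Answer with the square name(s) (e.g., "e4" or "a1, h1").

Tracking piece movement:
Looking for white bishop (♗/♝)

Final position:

  a b c d e f g h
  ─────────────────
8│♜ ♞ ♝ · ♚ ♝ ♞ ♜│8
7│♟ ♟ ♟ ♟ · ♟ ♟ ♟│7
6│· · · · ♟ ♛ · ·│6
5│· · · · · · · ·│5
4│♙ · · · · ♙ · ·│4
3│· ♙ · · · · ♙ ·│3
2│· · ♙ ♙ ♙ · · ♙│2
1│♖ ♘ ♗ ♕ ♔ ♗ ♘ ♖│1
  ─────────────────
  a b c d e f g h


c1, f1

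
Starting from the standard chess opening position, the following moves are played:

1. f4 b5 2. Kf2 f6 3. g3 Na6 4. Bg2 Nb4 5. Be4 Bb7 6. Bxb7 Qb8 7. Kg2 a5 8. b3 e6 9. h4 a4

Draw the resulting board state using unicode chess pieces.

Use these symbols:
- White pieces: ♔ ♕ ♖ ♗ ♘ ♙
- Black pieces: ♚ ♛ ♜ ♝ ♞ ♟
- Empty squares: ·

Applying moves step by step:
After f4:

♜ ♞ ♝ ♛ ♚ ♝ ♞ ♜
♟ ♟ ♟ ♟ ♟ ♟ ♟ ♟
· · · · · · · ·
· · · · · · · ·
· · · · · ♙ · ·
· · · · · · · ·
♙ ♙ ♙ ♙ ♙ · ♙ ♙
♖ ♘ ♗ ♕ ♔ ♗ ♘ ♖


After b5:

♜ ♞ ♝ ♛ ♚ ♝ ♞ ♜
♟ · ♟ ♟ ♟ ♟ ♟ ♟
· · · · · · · ·
· ♟ · · · · · ·
· · · · · ♙ · ·
· · · · · · · ·
♙ ♙ ♙ ♙ ♙ · ♙ ♙
♖ ♘ ♗ ♕ ♔ ♗ ♘ ♖


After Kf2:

♜ ♞ ♝ ♛ ♚ ♝ ♞ ♜
♟ · ♟ ♟ ♟ ♟ ♟ ♟
· · · · · · · ·
· ♟ · · · · · ·
· · · · · ♙ · ·
· · · · · · · ·
♙ ♙ ♙ ♙ ♙ ♔ ♙ ♙
♖ ♘ ♗ ♕ · ♗ ♘ ♖


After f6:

♜ ♞ ♝ ♛ ♚ ♝ ♞ ♜
♟ · ♟ ♟ ♟ · ♟ ♟
· · · · · ♟ · ·
· ♟ · · · · · ·
· · · · · ♙ · ·
· · · · · · · ·
♙ ♙ ♙ ♙ ♙ ♔ ♙ ♙
♖ ♘ ♗ ♕ · ♗ ♘ ♖


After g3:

♜ ♞ ♝ ♛ ♚ ♝ ♞ ♜
♟ · ♟ ♟ ♟ · ♟ ♟
· · · · · ♟ · ·
· ♟ · · · · · ·
· · · · · ♙ · ·
· · · · · · ♙ ·
♙ ♙ ♙ ♙ ♙ ♔ · ♙
♖ ♘ ♗ ♕ · ♗ ♘ ♖


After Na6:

♜ · ♝ ♛ ♚ ♝ ♞ ♜
♟ · ♟ ♟ ♟ · ♟ ♟
♞ · · · · ♟ · ·
· ♟ · · · · · ·
· · · · · ♙ · ·
· · · · · · ♙ ·
♙ ♙ ♙ ♙ ♙ ♔ · ♙
♖ ♘ ♗ ♕ · ♗ ♘ ♖


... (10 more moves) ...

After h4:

♜ ♛ · · ♚ ♝ ♞ ♜
· ♗ ♟ ♟ · · ♟ ♟
· · · · ♟ ♟ · ·
♟ ♟ · · · · · ·
· ♞ · · · ♙ · ♙
· ♙ · · · · ♙ ·
♙ · ♙ ♙ ♙ · ♔ ·
♖ ♘ ♗ ♕ · · ♘ ♖


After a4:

♜ ♛ · · ♚ ♝ ♞ ♜
· ♗ ♟ ♟ · · ♟ ♟
· · · · ♟ ♟ · ·
· ♟ · · · · · ·
♟ ♞ · · · ♙ · ♙
· ♙ · · · · ♙ ·
♙ · ♙ ♙ ♙ · ♔ ·
♖ ♘ ♗ ♕ · · ♘ ♖



  a b c d e f g h
  ─────────────────
8│♜ ♛ · · ♚ ♝ ♞ ♜│8
7│· ♗ ♟ ♟ · · ♟ ♟│7
6│· · · · ♟ ♟ · ·│6
5│· ♟ · · · · · ·│5
4│♟ ♞ · · · ♙ · ♙│4
3│· ♙ · · · · ♙ ·│3
2│♙ · ♙ ♙ ♙ · ♔ ·│2
1│♖ ♘ ♗ ♕ · · ♘ ♖│1
  ─────────────────
  a b c d e f g h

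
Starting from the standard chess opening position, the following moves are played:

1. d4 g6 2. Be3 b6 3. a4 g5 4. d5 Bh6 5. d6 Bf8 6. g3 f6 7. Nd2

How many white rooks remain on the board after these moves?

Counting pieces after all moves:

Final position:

  a b c d e f g h
  ─────────────────
8│♜ ♞ ♝ ♛ ♚ ♝ ♞ ♜│8
7│♟ · ♟ ♟ ♟ · · ♟│7
6│· ♟ · ♙ · ♟ · ·│6
5│· · · · · · ♟ ·│5
4│♙ · · · · · · ·│4
3│· · · · ♗ · ♙ ·│3
2│· ♙ ♙ ♘ ♙ ♙ · ♙│2
1│♖ · · ♕ ♔ ♗ ♘ ♖│1
  ─────────────────
  a b c d e f g h


2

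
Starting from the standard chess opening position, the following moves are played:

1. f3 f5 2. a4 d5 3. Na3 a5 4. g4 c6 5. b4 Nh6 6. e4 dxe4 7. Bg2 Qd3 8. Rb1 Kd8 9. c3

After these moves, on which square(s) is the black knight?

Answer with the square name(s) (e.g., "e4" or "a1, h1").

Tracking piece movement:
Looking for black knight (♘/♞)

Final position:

  a b c d e f g h
  ─────────────────
8│♜ ♞ ♝ ♚ · ♝ · ♜│8
7│· ♟ · · ♟ · ♟ ♟│7
6│· · ♟ · · · · ♞│6
5│♟ · · · · ♟ · ·│5
4│♙ ♙ · · ♟ · ♙ ·│4
3│♘ · ♙ ♛ · ♙ · ·│3
2│· · · ♙ · · ♗ ♙│2
1│· ♖ ♗ ♕ ♔ · ♘ ♖│1
  ─────────────────
  a b c d e f g h


b8, h6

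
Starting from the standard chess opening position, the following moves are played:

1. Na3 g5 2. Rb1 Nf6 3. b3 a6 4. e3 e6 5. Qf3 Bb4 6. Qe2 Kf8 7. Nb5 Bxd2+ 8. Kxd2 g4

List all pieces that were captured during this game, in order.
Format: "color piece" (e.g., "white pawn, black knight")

Tracking captures:
  Bxd2+: captured white pawn
  Kxd2: captured black bishop

white pawn, black bishop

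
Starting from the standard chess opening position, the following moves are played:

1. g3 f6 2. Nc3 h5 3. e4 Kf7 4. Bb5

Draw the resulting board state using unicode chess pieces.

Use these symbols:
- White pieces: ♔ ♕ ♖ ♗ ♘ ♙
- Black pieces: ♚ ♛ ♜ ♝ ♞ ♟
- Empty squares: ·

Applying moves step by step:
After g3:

♜ ♞ ♝ ♛ ♚ ♝ ♞ ♜
♟ ♟ ♟ ♟ ♟ ♟ ♟ ♟
· · · · · · · ·
· · · · · · · ·
· · · · · · · ·
· · · · · · ♙ ·
♙ ♙ ♙ ♙ ♙ ♙ · ♙
♖ ♘ ♗ ♕ ♔ ♗ ♘ ♖


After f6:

♜ ♞ ♝ ♛ ♚ ♝ ♞ ♜
♟ ♟ ♟ ♟ ♟ · ♟ ♟
· · · · · ♟ · ·
· · · · · · · ·
· · · · · · · ·
· · · · · · ♙ ·
♙ ♙ ♙ ♙ ♙ ♙ · ♙
♖ ♘ ♗ ♕ ♔ ♗ ♘ ♖


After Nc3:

♜ ♞ ♝ ♛ ♚ ♝ ♞ ♜
♟ ♟ ♟ ♟ ♟ · ♟ ♟
· · · · · ♟ · ·
· · · · · · · ·
· · · · · · · ·
· · ♘ · · · ♙ ·
♙ ♙ ♙ ♙ ♙ ♙ · ♙
♖ · ♗ ♕ ♔ ♗ ♘ ♖


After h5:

♜ ♞ ♝ ♛ ♚ ♝ ♞ ♜
♟ ♟ ♟ ♟ ♟ · ♟ ·
· · · · · ♟ · ·
· · · · · · · ♟
· · · · · · · ·
· · ♘ · · · ♙ ·
♙ ♙ ♙ ♙ ♙ ♙ · ♙
♖ · ♗ ♕ ♔ ♗ ♘ ♖


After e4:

♜ ♞ ♝ ♛ ♚ ♝ ♞ ♜
♟ ♟ ♟ ♟ ♟ · ♟ ·
· · · · · ♟ · ·
· · · · · · · ♟
· · · · ♙ · · ·
· · ♘ · · · ♙ ·
♙ ♙ ♙ ♙ · ♙ · ♙
♖ · ♗ ♕ ♔ ♗ ♘ ♖


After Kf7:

♜ ♞ ♝ ♛ · ♝ ♞ ♜
♟ ♟ ♟ ♟ ♟ ♚ ♟ ·
· · · · · ♟ · ·
· · · · · · · ♟
· · · · ♙ · · ·
· · ♘ · · · ♙ ·
♙ ♙ ♙ ♙ · ♙ · ♙
♖ · ♗ ♕ ♔ ♗ ♘ ♖


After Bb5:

♜ ♞ ♝ ♛ · ♝ ♞ ♜
♟ ♟ ♟ ♟ ♟ ♚ ♟ ·
· · · · · ♟ · ·
· ♗ · · · · · ♟
· · · · ♙ · · ·
· · ♘ · · · ♙ ·
♙ ♙ ♙ ♙ · ♙ · ♙
♖ · ♗ ♕ ♔ · ♘ ♖



  a b c d e f g h
  ─────────────────
8│♜ ♞ ♝ ♛ · ♝ ♞ ♜│8
7│♟ ♟ ♟ ♟ ♟ ♚ ♟ ·│7
6│· · · · · ♟ · ·│6
5│· ♗ · · · · · ♟│5
4│· · · · ♙ · · ·│4
3│· · ♘ · · · ♙ ·│3
2│♙ ♙ ♙ ♙ · ♙ · ♙│2
1│♖ · ♗ ♕ ♔ · ♘ ♖│1
  ─────────────────
  a b c d e f g h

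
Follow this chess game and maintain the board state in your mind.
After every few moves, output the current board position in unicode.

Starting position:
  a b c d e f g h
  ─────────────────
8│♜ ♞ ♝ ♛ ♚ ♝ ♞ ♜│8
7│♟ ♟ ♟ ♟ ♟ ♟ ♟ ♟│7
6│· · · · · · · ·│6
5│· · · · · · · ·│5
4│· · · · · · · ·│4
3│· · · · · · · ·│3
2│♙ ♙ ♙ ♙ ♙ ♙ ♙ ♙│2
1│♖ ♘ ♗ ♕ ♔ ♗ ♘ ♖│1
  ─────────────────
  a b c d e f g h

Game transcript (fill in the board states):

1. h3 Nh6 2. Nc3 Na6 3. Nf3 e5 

  a b c d e f g h
  ─────────────────
8│♜ · ♝ ♛ ♚ ♝ · ♜│8
7│♟ ♟ ♟ ♟ · ♟ ♟ ♟│7
6│♞ · · · · · · ♞│6
5│· · · · ♟ · · ·│5
4│· · · · · · · ·│4
3│· · ♘ · · ♘ · ♙│3
2│♙ ♙ ♙ ♙ ♙ ♙ ♙ ·│2
1│♖ · ♗ ♕ ♔ ♗ · ♖│1
  ─────────────────
  a b c d e f g h

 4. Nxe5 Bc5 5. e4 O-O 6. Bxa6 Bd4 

  a b c d e f g h
  ─────────────────
8│♜ · ♝ ♛ · ♜ ♚ ·│8
7│♟ ♟ ♟ ♟ · ♟ ♟ ♟│7
6│♗ · · · · · · ♞│6
5│· · · · ♘ · · ·│5
4│· · · ♝ ♙ · · ·│4
3│· · ♘ · · · · ♙│3
2│♙ ♙ ♙ ♙ · ♙ ♙ ·│2
1│♖ · ♗ ♕ ♔ · · ♖│1
  ─────────────────
  a b c d e f g h

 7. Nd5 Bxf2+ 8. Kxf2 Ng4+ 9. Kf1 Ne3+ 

  a b c d e f g h
  ─────────────────
8│♜ · ♝ ♛ · ♜ ♚ ·│8
7│♟ ♟ ♟ ♟ · ♟ ♟ ♟│7
6│♗ · · · · · · ·│6
5│· · · ♘ ♘ · · ·│5
4│· · · · ♙ · · ·│4
3│· · · · ♞ · · ♙│3
2│♙ ♙ ♙ ♙ · · ♙ ·│2
1│♖ · ♗ ♕ · ♔ · ♖│1
  ─────────────────
  a b c d e f g h

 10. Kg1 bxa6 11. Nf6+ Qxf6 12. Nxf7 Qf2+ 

  a b c d e f g h
  ─────────────────
8│♜ · ♝ · · ♜ ♚ ·│8
7│♟ · ♟ ♟ · ♘ ♟ ♟│7
6│♟ · · · · · · ·│6
5│· · · · · · · ·│5
4│· · · · ♙ · · ·│4
3│· · · · ♞ · · ♙│3
2│♙ ♙ ♙ ♙ · ♛ ♙ ·│2
1│♖ · ♗ ♕ · · ♔ ♖│1
  ─────────────────
  a b c d e f g h

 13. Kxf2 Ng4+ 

  a b c d e f g h
  ─────────────────
8│♜ · ♝ · · ♜ ♚ ·│8
7│♟ · ♟ ♟ · ♘ ♟ ♟│7
6│♟ · · · · · · ·│6
5│· · · · · · · ·│5
4│· · · · ♙ · ♞ ·│4
3│· · · · · · · ♙│3
2│♙ ♙ ♙ ♙ · ♔ ♙ ·│2
1│♖ · ♗ ♕ · · · ♖│1
  ─────────────────
  a b c d e f g h


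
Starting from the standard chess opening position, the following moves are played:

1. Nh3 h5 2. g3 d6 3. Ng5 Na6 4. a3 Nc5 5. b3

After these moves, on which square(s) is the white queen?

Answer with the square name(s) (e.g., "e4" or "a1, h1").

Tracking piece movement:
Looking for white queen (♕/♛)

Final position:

  a b c d e f g h
  ─────────────────
8│♜ · ♝ ♛ ♚ ♝ ♞ ♜│8
7│♟ ♟ ♟ · ♟ ♟ ♟ ·│7
6│· · · ♟ · · · ·│6
5│· · ♞ · · · ♘ ♟│5
4│· · · · · · · ·│4
3│♙ ♙ · · · · ♙ ·│3
2│· · ♙ ♙ ♙ ♙ · ♙│2
1│♖ ♘ ♗ ♕ ♔ ♗ · ♖│1
  ─────────────────
  a b c d e f g h


d1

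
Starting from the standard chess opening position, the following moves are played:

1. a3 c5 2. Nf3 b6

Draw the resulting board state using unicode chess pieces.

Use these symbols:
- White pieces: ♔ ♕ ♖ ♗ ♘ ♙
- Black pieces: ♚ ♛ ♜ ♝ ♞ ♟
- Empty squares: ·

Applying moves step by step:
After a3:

♜ ♞ ♝ ♛ ♚ ♝ ♞ ♜
♟ ♟ ♟ ♟ ♟ ♟ ♟ ♟
· · · · · · · ·
· · · · · · · ·
· · · · · · · ·
♙ · · · · · · ·
· ♙ ♙ ♙ ♙ ♙ ♙ ♙
♖ ♘ ♗ ♕ ♔ ♗ ♘ ♖


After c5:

♜ ♞ ♝ ♛ ♚ ♝ ♞ ♜
♟ ♟ · ♟ ♟ ♟ ♟ ♟
· · · · · · · ·
· · ♟ · · · · ·
· · · · · · · ·
♙ · · · · · · ·
· ♙ ♙ ♙ ♙ ♙ ♙ ♙
♖ ♘ ♗ ♕ ♔ ♗ ♘ ♖


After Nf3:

♜ ♞ ♝ ♛ ♚ ♝ ♞ ♜
♟ ♟ · ♟ ♟ ♟ ♟ ♟
· · · · · · · ·
· · ♟ · · · · ·
· · · · · · · ·
♙ · · · · ♘ · ·
· ♙ ♙ ♙ ♙ ♙ ♙ ♙
♖ ♘ ♗ ♕ ♔ ♗ · ♖


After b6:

♜ ♞ ♝ ♛ ♚ ♝ ♞ ♜
♟ · · ♟ ♟ ♟ ♟ ♟
· ♟ · · · · · ·
· · ♟ · · · · ·
· · · · · · · ·
♙ · · · · ♘ · ·
· ♙ ♙ ♙ ♙ ♙ ♙ ♙
♖ ♘ ♗ ♕ ♔ ♗ · ♖



  a b c d e f g h
  ─────────────────
8│♜ ♞ ♝ ♛ ♚ ♝ ♞ ♜│8
7│♟ · · ♟ ♟ ♟ ♟ ♟│7
6│· ♟ · · · · · ·│6
5│· · ♟ · · · · ·│5
4│· · · · · · · ·│4
3│♙ · · · · ♘ · ·│3
2│· ♙ ♙ ♙ ♙ ♙ ♙ ♙│2
1│♖ ♘ ♗ ♕ ♔ ♗ · ♖│1
  ─────────────────
  a b c d e f g h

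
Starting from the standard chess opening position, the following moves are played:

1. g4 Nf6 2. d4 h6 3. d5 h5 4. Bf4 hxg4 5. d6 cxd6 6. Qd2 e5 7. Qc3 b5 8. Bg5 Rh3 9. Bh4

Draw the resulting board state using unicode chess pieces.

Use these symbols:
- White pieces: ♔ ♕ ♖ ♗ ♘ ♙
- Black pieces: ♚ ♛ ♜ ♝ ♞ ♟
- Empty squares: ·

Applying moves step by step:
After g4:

♜ ♞ ♝ ♛ ♚ ♝ ♞ ♜
♟ ♟ ♟ ♟ ♟ ♟ ♟ ♟
· · · · · · · ·
· · · · · · · ·
· · · · · · ♙ ·
· · · · · · · ·
♙ ♙ ♙ ♙ ♙ ♙ · ♙
♖ ♘ ♗ ♕ ♔ ♗ ♘ ♖


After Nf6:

♜ ♞ ♝ ♛ ♚ ♝ · ♜
♟ ♟ ♟ ♟ ♟ ♟ ♟ ♟
· · · · · ♞ · ·
· · · · · · · ·
· · · · · · ♙ ·
· · · · · · · ·
♙ ♙ ♙ ♙ ♙ ♙ · ♙
♖ ♘ ♗ ♕ ♔ ♗ ♘ ♖


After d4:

♜ ♞ ♝ ♛ ♚ ♝ · ♜
♟ ♟ ♟ ♟ ♟ ♟ ♟ ♟
· · · · · ♞ · ·
· · · · · · · ·
· · · ♙ · · ♙ ·
· · · · · · · ·
♙ ♙ ♙ · ♙ ♙ · ♙
♖ ♘ ♗ ♕ ♔ ♗ ♘ ♖


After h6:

♜ ♞ ♝ ♛ ♚ ♝ · ♜
♟ ♟ ♟ ♟ ♟ ♟ ♟ ·
· · · · · ♞ · ♟
· · · · · · · ·
· · · ♙ · · ♙ ·
· · · · · · · ·
♙ ♙ ♙ · ♙ ♙ · ♙
♖ ♘ ♗ ♕ ♔ ♗ ♘ ♖


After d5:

♜ ♞ ♝ ♛ ♚ ♝ · ♜
♟ ♟ ♟ ♟ ♟ ♟ ♟ ·
· · · · · ♞ · ♟
· · · ♙ · · · ·
· · · · · · ♙ ·
· · · · · · · ·
♙ ♙ ♙ · ♙ ♙ · ♙
♖ ♘ ♗ ♕ ♔ ♗ ♘ ♖


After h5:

♜ ♞ ♝ ♛ ♚ ♝ · ♜
♟ ♟ ♟ ♟ ♟ ♟ ♟ ·
· · · · · ♞ · ·
· · · ♙ · · · ♟
· · · · · · ♙ ·
· · · · · · · ·
♙ ♙ ♙ · ♙ ♙ · ♙
♖ ♘ ♗ ♕ ♔ ♗ ♘ ♖


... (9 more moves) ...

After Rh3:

♜ ♞ ♝ ♛ ♚ ♝ · ·
♟ · · ♟ · ♟ ♟ ·
· · · ♟ · ♞ · ·
· ♟ · · ♟ · ♗ ·
· · · · · · ♟ ·
· · ♕ · · · · ♜
♙ ♙ ♙ · ♙ ♙ · ♙
♖ ♘ · · ♔ ♗ ♘ ♖


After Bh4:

♜ ♞ ♝ ♛ ♚ ♝ · ·
♟ · · ♟ · ♟ ♟ ·
· · · ♟ · ♞ · ·
· ♟ · · ♟ · · ·
· · · · · · ♟ ♗
· · ♕ · · · · ♜
♙ ♙ ♙ · ♙ ♙ · ♙
♖ ♘ · · ♔ ♗ ♘ ♖



  a b c d e f g h
  ─────────────────
8│♜ ♞ ♝ ♛ ♚ ♝ · ·│8
7│♟ · · ♟ · ♟ ♟ ·│7
6│· · · ♟ · ♞ · ·│6
5│· ♟ · · ♟ · · ·│5
4│· · · · · · ♟ ♗│4
3│· · ♕ · · · · ♜│3
2│♙ ♙ ♙ · ♙ ♙ · ♙│2
1│♖ ♘ · · ♔ ♗ ♘ ♖│1
  ─────────────────
  a b c d e f g h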